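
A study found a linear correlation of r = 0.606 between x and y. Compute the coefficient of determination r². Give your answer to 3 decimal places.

0.367

r² = (0.606)² = 0.367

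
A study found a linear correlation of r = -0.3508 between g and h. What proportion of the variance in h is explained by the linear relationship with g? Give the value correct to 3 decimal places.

r² = (-0.3508)² = 0.123

0.123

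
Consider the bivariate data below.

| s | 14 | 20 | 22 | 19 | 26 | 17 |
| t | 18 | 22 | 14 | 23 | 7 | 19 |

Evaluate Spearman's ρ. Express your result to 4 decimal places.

Rank s: 1, 4, 5, 3, 6, 2
Rank t: 3, 5, 2, 6, 1, 4
d = rank(s) − rank(t): -2, -1, 3, -3, 5, -2; Σd² = 52
ρ = 1 − 6Σd² / [n(n²−1)] = 1 − 6×52 / (6×35) = 1 − 312/210 ≈ -0.4857

-0.4857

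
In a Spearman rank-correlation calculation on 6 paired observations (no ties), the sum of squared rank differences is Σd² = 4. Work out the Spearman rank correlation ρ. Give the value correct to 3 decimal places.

0.886

ρ = 1 − 6Σd² / [n(n²−1)] = 1 − 6×4 / (6×35)
  = 1 − 24/210 = 1 − 0.1143 ≈ 0.886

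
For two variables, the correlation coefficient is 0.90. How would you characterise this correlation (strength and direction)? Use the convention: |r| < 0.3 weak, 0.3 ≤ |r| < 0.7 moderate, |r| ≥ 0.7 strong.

r = 0.90 > 0 so the relationship is positive.
|r| = 0.90, which falls in the strong range.

strong positive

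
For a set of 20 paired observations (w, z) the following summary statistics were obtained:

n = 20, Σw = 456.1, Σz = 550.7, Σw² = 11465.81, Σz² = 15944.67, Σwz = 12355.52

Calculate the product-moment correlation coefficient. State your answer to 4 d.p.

-0.2228

r = (nΣwz − ΣwΣz) / √[(nΣw² − (Σw)²)(nΣz² − (Σz)²)]
Numerator: 20×12355.52 − 456.1×550.7 = -4063.87
Denominator: √[(229316.2 − 208027.21)(318893.4 − 303270.49)] = √[21288.99 × 15622.91] = 18237.2140
r = -4063.87 / 18237.2140 ≈ -0.2228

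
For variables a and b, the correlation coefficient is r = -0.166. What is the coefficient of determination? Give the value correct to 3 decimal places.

r² = (-0.166)² = 0.028

0.028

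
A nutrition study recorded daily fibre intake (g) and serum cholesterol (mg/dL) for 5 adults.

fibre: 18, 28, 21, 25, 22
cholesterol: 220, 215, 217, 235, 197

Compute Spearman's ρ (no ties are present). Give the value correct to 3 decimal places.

Rank fibre: 1, 5, 2, 4, 3
Rank cholesterol: 4, 2, 3, 5, 1
d = rank(fibre) − rank(cholesterol): -3, 3, -1, -1, 2; Σd² = 24
ρ = 1 − 6Σd² / [n(n²−1)] = 1 − 6×24 / (5×24) = 1 − 144/120 ≈ -0.200

-0.200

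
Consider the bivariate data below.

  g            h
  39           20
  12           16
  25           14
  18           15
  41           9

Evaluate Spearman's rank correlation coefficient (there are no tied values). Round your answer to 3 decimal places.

Rank g: 4, 1, 3, 2, 5
Rank h: 5, 4, 2, 3, 1
d = rank(g) − rank(h): -1, -3, 1, -1, 4; Σd² = 28
ρ = 1 − 6Σd² / [n(n²−1)] = 1 − 6×28 / (5×24) = 1 − 168/120 ≈ -0.400

-0.400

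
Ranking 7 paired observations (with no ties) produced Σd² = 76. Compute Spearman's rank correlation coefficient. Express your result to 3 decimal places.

ρ = 1 − 6Σd² / [n(n²−1)] = 1 − 6×76 / (7×48)
  = 1 − 456/336 = 1 − 1.3571 ≈ -0.357

-0.357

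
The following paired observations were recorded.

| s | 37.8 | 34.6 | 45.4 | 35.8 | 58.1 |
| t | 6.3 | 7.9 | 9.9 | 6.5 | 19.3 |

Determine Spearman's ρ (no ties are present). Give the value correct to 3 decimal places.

0.600

Rank s: 3, 1, 4, 2, 5
Rank t: 1, 3, 4, 2, 5
d = rank(s) − rank(t): 2, -2, 0, 0, 0; Σd² = 8
ρ = 1 − 6Σd² / [n(n²−1)] = 1 − 6×8 / (5×24) = 1 − 48/120 ≈ 0.600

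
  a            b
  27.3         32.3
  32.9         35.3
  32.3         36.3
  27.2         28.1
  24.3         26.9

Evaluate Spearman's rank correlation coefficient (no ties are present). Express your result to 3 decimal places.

Rank a: 3, 5, 4, 2, 1
Rank b: 3, 4, 5, 2, 1
d = rank(a) − rank(b): 0, 1, -1, 0, 0; Σd² = 2
ρ = 1 − 6Σd² / [n(n²−1)] = 1 − 6×2 / (5×24) = 1 − 12/120 ≈ 0.900

0.900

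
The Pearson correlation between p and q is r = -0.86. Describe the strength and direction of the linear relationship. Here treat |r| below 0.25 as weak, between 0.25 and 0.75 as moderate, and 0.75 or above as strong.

strong negative

r = -0.86 < 0 so the relationship is negative.
|r| = 0.86, which falls in the strong range.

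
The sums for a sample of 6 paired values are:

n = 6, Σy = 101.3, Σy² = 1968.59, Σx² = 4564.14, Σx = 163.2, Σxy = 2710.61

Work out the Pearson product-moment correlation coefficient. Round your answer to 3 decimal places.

r = (nΣxy − ΣxΣy) / √[(nΣx² − (Σx)²)(nΣy² − (Σy)²)]
Numerator: 6×2710.61 − 163.2×101.3 = -268.5
Denominator: √[(27384.84 − 26634.24)(11811.54 − 10261.69)] = √[750.6 × 1549.85] = 1078.5719
r = -268.5 / 1078.5719 ≈ -0.249

-0.249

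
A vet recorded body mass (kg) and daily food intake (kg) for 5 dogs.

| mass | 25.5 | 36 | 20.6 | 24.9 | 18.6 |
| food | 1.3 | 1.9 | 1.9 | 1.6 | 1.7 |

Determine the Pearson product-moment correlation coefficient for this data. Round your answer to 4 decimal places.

0.1702

n = 5, Σx = 125.6, Σy = 8.4, Σx² = 3336.58, Σy² = 14.36, Σxy = 212.15
nΣxy − ΣxΣy = 1060.75 − 1055.04 = 5.71
nΣx² − (Σx)² = 16682.9 − 15775.36 = 907.54; nΣy² − (Σy)² = 71.8 − 70.56 = 1.24
r = 5.71 / √(907.54 × 1.24) = 5.71 / 33.5462 ≈ 0.1702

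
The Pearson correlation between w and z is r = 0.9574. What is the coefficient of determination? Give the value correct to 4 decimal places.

0.9166

r² = (0.9574)² = 0.9166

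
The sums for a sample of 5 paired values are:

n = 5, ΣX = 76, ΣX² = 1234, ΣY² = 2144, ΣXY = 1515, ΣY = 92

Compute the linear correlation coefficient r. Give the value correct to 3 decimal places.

0.618

r = (nΣXY − ΣXΣY) / √[(nΣX² − (ΣX)²)(nΣY² − (ΣY)²)]
Numerator: 5×1515 − 76×92 = 583
Denominator: √[(6170 − 5776)(10720 − 8464)] = √[394 × 2256] = 942.7958
r = 583 / 942.7958 ≈ 0.618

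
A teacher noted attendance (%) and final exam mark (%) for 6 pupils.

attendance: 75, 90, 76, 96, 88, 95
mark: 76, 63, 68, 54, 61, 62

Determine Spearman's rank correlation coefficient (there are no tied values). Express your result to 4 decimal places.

-0.8286

Rank attendance: 1, 4, 2, 6, 3, 5
Rank mark: 6, 4, 5, 1, 2, 3
d = rank(attendance) − rank(mark): -5, 0, -3, 5, 1, 2; Σd² = 64
ρ = 1 − 6Σd² / [n(n²−1)] = 1 − 6×64 / (6×35) = 1 − 384/210 ≈ -0.8286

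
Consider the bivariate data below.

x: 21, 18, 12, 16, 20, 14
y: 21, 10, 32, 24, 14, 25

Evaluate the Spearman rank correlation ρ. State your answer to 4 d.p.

Rank x: 6, 4, 1, 3, 5, 2
Rank y: 3, 1, 6, 4, 2, 5
d = rank(x) − rank(y): 3, 3, -5, -1, 3, -3; Σd² = 62
ρ = 1 − 6Σd² / [n(n²−1)] = 1 − 6×62 / (6×35) = 1 − 372/210 ≈ -0.7714

-0.7714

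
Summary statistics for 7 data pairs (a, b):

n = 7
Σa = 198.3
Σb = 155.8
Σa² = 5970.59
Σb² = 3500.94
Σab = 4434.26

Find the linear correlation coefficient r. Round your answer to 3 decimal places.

0.191

r = (nΣab − ΣaΣb) / √[(nΣa² − (Σa)²)(nΣb² − (Σb)²)]
Numerator: 7×4434.26 − 198.3×155.8 = 144.68
Denominator: √[(41794.13 − 39322.89)(24506.58 − 24273.64)] = √[2471.24 × 232.94] = 758.7164
r = 144.68 / 758.7164 ≈ 0.191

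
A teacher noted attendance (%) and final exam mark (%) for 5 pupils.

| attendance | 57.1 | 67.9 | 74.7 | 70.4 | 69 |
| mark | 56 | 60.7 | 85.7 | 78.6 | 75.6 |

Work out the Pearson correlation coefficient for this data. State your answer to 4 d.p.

n = 5, Σx = 339.1, Σy = 356.6, Σx² = 23168.07, Σy² = 26058.3, Σxy = 24470.76
nΣxy − ΣxΣy = 122353.8 − 120923.06 = 1430.74
nΣx² − (Σx)² = 115840.35 − 114988.81 = 851.54; nΣy² − (Σy)² = 130291.5 − 127163.56 = 3127.94
r = 1430.74 / √(851.54 × 3127.94) = 1430.74 / 1632.0435 ≈ 0.8767

0.8767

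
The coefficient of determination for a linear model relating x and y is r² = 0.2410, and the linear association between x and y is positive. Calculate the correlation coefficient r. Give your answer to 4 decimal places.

0.4909

|r| = √0.2410 = 0.4909
The association is positive, so r = 0.4909.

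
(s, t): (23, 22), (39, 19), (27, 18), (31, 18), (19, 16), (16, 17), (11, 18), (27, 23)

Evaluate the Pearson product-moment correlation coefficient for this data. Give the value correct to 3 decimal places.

n = 8, Σs = 193, Σt = 151, Σs² = 5207, Σt² = 2891, Σst = 3686
nΣst − ΣsΣt = 29488 − 29143 = 345
nΣs² − (Σs)² = 41656 − 37249 = 4407; nΣt² − (Σt)² = 23128 − 22801 = 327
r = 345 / √(4407 × 327) = 345 / 1200.4537 ≈ 0.287

0.287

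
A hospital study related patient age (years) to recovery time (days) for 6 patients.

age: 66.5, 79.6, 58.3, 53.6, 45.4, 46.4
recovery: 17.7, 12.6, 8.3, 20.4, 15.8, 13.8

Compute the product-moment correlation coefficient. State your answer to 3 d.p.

n = 6, Σx = 349.8, Σy = 88.6, Σx² = 21244.38, Σy² = 1397.18, Σxy = 5114.98
nΣxy − ΣxΣy = 30689.88 − 30992.28 = -302.4
nΣx² − (Σx)² = 127466.28 − 122360.04 = 5106.24; nΣy² − (Σy)² = 8383.08 − 7849.96 = 533.12
r = -302.4 / √(5106.24 × 533.12) = -302.4 / 1649.9208 ≈ -0.183

-0.183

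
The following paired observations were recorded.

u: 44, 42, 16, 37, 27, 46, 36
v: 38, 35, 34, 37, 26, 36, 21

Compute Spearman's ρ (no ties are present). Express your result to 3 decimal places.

0.679

Rank u: 6, 5, 1, 4, 2, 7, 3
Rank v: 7, 4, 3, 6, 2, 5, 1
d = rank(u) − rank(v): -1, 1, -2, -2, 0, 2, 2; Σd² = 18
ρ = 1 − 6Σd² / [n(n²−1)] = 1 − 6×18 / (7×48) = 1 − 108/336 ≈ 0.679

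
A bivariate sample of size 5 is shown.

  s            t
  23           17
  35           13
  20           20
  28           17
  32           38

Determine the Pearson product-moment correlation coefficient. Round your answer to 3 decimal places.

n = 5, Σs = 138, Σt = 105, Σs² = 3962, Σt² = 2591, Σst = 2938
nΣst − ΣsΣt = 14690 − 14490 = 200
nΣs² − (Σs)² = 19810 − 19044 = 766; nΣt² − (Σt)² = 12955 − 11025 = 1930
r = 200 / √(766 × 1930) = 200 / 1215.8865 ≈ 0.164

0.164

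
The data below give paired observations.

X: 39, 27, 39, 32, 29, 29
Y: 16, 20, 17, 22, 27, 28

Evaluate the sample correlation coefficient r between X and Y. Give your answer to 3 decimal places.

n = 6, ΣX = 195, ΣY = 130, ΣX² = 6477, ΣY² = 2942, ΣXY = 4126
nΣXY − ΣXΣY = 24756 − 25350 = -594
nΣX² − (ΣX)² = 38862 − 38025 = 837; nΣY² − (ΣY)² = 17652 − 16900 = 752
r = -594 / √(837 × 752) = -594 / 793.3625 ≈ -0.749

-0.749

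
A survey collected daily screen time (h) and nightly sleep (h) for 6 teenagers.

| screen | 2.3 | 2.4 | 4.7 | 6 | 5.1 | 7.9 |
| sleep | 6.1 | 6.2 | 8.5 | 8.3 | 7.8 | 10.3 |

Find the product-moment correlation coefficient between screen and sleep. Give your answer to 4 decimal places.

n = 6, Σx = 28.4, Σy = 47.2, Σx² = 157.56, Σy² = 383.72, Σxy = 239.81
nΣxy − ΣxΣy = 1438.86 − 1340.48 = 98.38
nΣx² − (Σx)² = 945.36 − 806.56 = 138.8; nΣy² − (Σy)² = 2302.32 − 2227.84 = 74.48
r = 98.38 / √(138.8 × 74.48) = 98.38 / 101.6751 ≈ 0.9676

0.9676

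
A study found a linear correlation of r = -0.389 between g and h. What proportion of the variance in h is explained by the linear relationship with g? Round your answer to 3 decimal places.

r² = (-0.389)² = 0.151

0.151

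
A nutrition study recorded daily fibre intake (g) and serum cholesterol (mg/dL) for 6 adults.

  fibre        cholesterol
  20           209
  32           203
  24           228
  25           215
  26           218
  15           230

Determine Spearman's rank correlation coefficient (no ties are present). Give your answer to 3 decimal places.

Rank fibre: 2, 6, 3, 4, 5, 1
Rank cholesterol: 2, 1, 5, 3, 4, 6
d = rank(fibre) − rank(cholesterol): 0, 5, -2, 1, 1, -5; Σd² = 56
ρ = 1 − 6Σd² / [n(n²−1)] = 1 − 6×56 / (6×35) = 1 − 336/210 ≈ -0.600

-0.600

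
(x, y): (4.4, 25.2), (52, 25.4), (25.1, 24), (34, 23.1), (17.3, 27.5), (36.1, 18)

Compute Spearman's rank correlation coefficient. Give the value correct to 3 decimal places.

Rank x: 1, 6, 3, 4, 2, 5
Rank y: 4, 5, 3, 2, 6, 1
d = rank(x) − rank(y): -3, 1, 0, 2, -4, 4; Σd² = 46
ρ = 1 − 6Σd² / [n(n²−1)] = 1 − 6×46 / (6×35) = 1 − 276/210 ≈ -0.314

-0.314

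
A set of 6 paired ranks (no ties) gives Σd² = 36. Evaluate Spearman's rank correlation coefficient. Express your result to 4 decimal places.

-0.0286

ρ = 1 − 6Σd² / [n(n²−1)] = 1 − 6×36 / (6×35)
  = 1 − 216/210 = 1 − 1.02857 ≈ -0.0286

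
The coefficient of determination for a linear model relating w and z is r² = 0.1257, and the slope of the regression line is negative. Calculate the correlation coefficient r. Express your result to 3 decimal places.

-0.355

|r| = √0.1257 = 0.355
The association is negative, so r = −0.355.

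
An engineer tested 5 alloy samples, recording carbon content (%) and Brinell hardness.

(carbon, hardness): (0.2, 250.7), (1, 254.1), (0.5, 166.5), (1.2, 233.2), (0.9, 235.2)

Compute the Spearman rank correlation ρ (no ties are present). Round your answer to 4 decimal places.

0.0000

Rank carbon: 1, 4, 2, 5, 3
Rank hardness: 4, 5, 1, 2, 3
d = rank(carbon) − rank(hardness): -3, -1, 1, 3, 0; Σd² = 20
ρ = 1 − 6Σd² / [n(n²−1)] = 1 − 6×20 / (5×24) = 1 − 120/120 ≈ 0.0000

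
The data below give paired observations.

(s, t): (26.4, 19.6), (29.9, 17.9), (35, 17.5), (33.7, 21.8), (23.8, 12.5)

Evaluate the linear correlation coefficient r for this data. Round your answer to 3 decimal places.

0.609

n = 5, Σs = 148.8, Σt = 89.3, Σs² = 4518.1, Σt² = 1642.31, Σst = 2697.31
nΣst − ΣsΣt = 13486.55 − 13287.84 = 198.71
nΣs² − (Σs)² = 22590.5 − 22141.44 = 449.06; nΣt² − (Σt)² = 8211.55 − 7974.49 = 237.06
r = 198.71 / √(449.06 × 237.06) = 198.71 / 326.2731 ≈ 0.609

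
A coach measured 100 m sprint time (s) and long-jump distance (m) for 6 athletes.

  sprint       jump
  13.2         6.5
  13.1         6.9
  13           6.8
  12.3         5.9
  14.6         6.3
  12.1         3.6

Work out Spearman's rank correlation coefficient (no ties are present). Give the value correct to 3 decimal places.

0.486

Rank sprint: 5, 4, 3, 2, 6, 1
Rank jump: 4, 6, 5, 2, 3, 1
d = rank(sprint) − rank(jump): 1, -2, -2, 0, 3, 0; Σd² = 18
ρ = 1 − 6Σd² / [n(n²−1)] = 1 − 6×18 / (6×35) = 1 − 108/210 ≈ 0.486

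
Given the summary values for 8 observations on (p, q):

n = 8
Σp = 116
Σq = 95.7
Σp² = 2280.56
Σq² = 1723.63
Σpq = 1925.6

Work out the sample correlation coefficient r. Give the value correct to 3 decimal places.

0.914

r = (nΣpq − ΣpΣq) / √[(nΣp² − (Σp)²)(nΣq² − (Σq)²)]
Numerator: 8×1925.6 − 116×95.7 = 4303.6
Denominator: √[(18244.48 − 13456)(13789.04 − 9158.49)] = √[4788.48 × 4630.55] = 4708.8529
r = 4303.6 / 4708.8529 ≈ 0.914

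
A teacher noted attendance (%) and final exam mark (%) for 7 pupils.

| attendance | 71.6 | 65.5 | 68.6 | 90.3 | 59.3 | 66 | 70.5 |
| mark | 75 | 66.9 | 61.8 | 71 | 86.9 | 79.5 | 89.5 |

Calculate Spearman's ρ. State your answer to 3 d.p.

Rank attendance: 6, 2, 4, 7, 1, 3, 5
Rank mark: 4, 2, 1, 3, 6, 5, 7
d = rank(attendance) − rank(mark): 2, 0, 3, 4, -5, -2, -2; Σd² = 62
ρ = 1 − 6Σd² / [n(n²−1)] = 1 − 6×62 / (7×48) = 1 − 372/336 ≈ -0.107

-0.107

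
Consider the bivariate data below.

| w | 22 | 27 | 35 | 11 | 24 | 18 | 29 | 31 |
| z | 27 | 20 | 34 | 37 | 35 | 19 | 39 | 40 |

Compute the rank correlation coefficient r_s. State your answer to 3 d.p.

Rank w: 3, 5, 8, 1, 4, 2, 6, 7
Rank z: 3, 2, 4, 6, 5, 1, 7, 8
d = rank(w) − rank(z): 0, 3, 4, -5, -1, 1, -1, -1; Σd² = 54
ρ = 1 − 6Σd² / [n(n²−1)] = 1 − 6×54 / (8×63) = 1 − 324/504 ≈ 0.357

0.357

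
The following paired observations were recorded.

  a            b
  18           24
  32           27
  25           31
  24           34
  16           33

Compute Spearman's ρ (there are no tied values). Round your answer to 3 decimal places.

Rank a: 2, 5, 4, 3, 1
Rank b: 1, 2, 3, 5, 4
d = rank(a) − rank(b): 1, 3, 1, -2, -3; Σd² = 24
ρ = 1 − 6Σd² / [n(n²−1)] = 1 − 6×24 / (5×24) = 1 − 144/120 ≈ -0.200

-0.200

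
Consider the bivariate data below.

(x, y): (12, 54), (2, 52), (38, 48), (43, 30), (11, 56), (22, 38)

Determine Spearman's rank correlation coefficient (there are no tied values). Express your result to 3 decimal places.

Rank x: 3, 1, 5, 6, 2, 4
Rank y: 5, 4, 3, 1, 6, 2
d = rank(x) − rank(y): -2, -3, 2, 5, -4, 2; Σd² = 62
ρ = 1 − 6Σd² / [n(n²−1)] = 1 − 6×62 / (6×35) = 1 − 372/210 ≈ -0.771

-0.771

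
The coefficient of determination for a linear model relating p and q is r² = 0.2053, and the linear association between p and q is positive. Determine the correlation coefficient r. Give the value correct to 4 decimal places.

0.4531

|r| = √0.2053 = 0.4531
The association is positive, so r = 0.4531.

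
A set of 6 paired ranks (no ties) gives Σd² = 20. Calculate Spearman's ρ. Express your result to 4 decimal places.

ρ = 1 − 6Σd² / [n(n²−1)] = 1 − 6×20 / (6×35)
  = 1 − 120/210 = 1 − 0.57143 ≈ 0.4286

0.4286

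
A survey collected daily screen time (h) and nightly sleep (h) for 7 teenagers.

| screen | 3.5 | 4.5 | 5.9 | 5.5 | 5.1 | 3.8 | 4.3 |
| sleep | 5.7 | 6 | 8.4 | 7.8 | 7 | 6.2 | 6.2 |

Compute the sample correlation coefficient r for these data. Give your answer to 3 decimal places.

0.941

n = 7, Σx = 32.6, Σy = 47.3, Σx² = 156.5, Σy² = 325.77, Σxy = 225.33
nΣxy − ΣxΣy = 1577.31 − 1541.98 = 35.33
nΣx² − (Σx)² = 1095.5 − 1062.76 = 32.74; nΣy² − (Σy)² = 2280.39 − 2237.29 = 43.1
r = 35.33 / √(32.74 × 43.1) = 35.33 / 37.5645 ≈ 0.941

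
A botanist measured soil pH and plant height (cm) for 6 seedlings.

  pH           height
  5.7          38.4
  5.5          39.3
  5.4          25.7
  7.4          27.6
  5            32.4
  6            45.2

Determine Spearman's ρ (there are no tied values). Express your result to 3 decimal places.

0.257

Rank pH: 4, 3, 2, 6, 1, 5
Rank height: 4, 5, 1, 2, 3, 6
d = rank(pH) − rank(height): 0, -2, 1, 4, -2, -1; Σd² = 26
ρ = 1 − 6Σd² / [n(n²−1)] = 1 − 6×26 / (6×35) = 1 − 156/210 ≈ 0.257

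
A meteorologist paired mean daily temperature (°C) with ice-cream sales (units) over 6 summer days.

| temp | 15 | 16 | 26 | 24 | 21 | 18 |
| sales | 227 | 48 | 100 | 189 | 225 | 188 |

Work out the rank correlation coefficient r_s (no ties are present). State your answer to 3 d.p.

Rank temp: 1, 2, 6, 5, 4, 3
Rank sales: 6, 1, 2, 4, 5, 3
d = rank(temp) − rank(sales): -5, 1, 4, 1, -1, 0; Σd² = 44
ρ = 1 − 6Σd² / [n(n²−1)] = 1 − 6×44 / (6×35) = 1 − 264/210 ≈ -0.257

-0.257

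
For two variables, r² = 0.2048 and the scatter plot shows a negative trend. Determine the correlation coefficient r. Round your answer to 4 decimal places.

-0.4525

|r| = √0.2048 = 0.4525
The association is negative, so r = −0.4525.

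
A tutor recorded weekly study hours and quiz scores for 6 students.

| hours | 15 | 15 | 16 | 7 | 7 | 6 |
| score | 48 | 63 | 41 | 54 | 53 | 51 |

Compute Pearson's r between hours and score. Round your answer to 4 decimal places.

n = 6, Σx = 66, Σy = 310, Σx² = 840, Σy² = 16280, Σxy = 3376
nΣxy − ΣxΣy = 20256 − 20460 = -204
nΣx² − (Σx)² = 5040 − 4356 = 684; nΣy² − (Σy)² = 97680 − 96100 = 1580
r = -204 / √(684 × 1580) = -204 / 1039.5768 ≈ -0.1962

-0.1962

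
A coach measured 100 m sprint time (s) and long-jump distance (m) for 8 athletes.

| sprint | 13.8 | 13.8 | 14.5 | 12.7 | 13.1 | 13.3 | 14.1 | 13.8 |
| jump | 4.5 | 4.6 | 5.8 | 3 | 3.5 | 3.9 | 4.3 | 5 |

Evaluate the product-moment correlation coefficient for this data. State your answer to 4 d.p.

n = 8, Σx = 109.1, Σy = 34.6, Σx² = 1490.17, Σy² = 155, Σxy = 475.13
nΣxy − ΣxΣy = 3801.04 − 3774.86 = 26.18
nΣx² − (Σx)² = 11921.36 − 11902.81 = 18.55; nΣy² − (Σy)² = 1240 − 1197.16 = 42.84
r = 26.18 / √(18.55 × 42.84) = 26.18 / 28.1901 ≈ 0.9287

0.9287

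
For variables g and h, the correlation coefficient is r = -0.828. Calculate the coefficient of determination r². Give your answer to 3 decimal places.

0.686

r² = (-0.828)² = 0.686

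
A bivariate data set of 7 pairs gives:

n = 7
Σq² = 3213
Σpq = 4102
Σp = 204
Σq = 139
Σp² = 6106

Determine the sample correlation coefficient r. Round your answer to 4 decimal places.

r = (nΣpq − ΣpΣq) / √[(nΣp² − (Σp)²)(nΣq² − (Σq)²)]
Numerator: 7×4102 − 204×139 = 358
Denominator: √[(42742 − 41616)(22491 − 19321)] = √[1126 × 3170] = 1889.2909
r = 358 / 1889.2909 ≈ 0.1895

0.1895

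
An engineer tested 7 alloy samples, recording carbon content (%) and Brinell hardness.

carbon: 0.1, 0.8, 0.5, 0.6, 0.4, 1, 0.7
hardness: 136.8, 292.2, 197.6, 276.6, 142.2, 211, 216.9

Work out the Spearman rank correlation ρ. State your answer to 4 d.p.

0.7500

Rank carbon: 1, 6, 3, 4, 2, 7, 5
Rank hardness: 1, 7, 3, 6, 2, 4, 5
d = rank(carbon) − rank(hardness): 0, -1, 0, -2, 0, 3, 0; Σd² = 14
ρ = 1 − 6Σd² / [n(n²−1)] = 1 − 6×14 / (7×48) = 1 − 84/336 ≈ 0.7500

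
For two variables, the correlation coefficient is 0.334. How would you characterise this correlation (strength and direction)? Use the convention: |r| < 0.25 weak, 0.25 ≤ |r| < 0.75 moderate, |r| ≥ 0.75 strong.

moderate positive

r = 0.334 > 0 so the relationship is positive.
|r| = 0.334, which falls in the moderate range.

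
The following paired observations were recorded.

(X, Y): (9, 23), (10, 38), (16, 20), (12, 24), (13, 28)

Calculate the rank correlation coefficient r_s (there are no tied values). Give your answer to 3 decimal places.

Rank X: 1, 2, 5, 3, 4
Rank Y: 2, 5, 1, 3, 4
d = rank(X) − rank(Y): -1, -3, 4, 0, 0; Σd² = 26
ρ = 1 − 6Σd² / [n(n²−1)] = 1 − 6×26 / (5×24) = 1 − 156/120 ≈ -0.300

-0.300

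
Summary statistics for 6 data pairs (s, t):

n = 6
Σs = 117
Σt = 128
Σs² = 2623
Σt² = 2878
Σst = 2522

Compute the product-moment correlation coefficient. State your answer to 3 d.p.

0.116

r = (nΣst − ΣsΣt) / √[(nΣs² − (Σs)²)(nΣt² − (Σt)²)]
Numerator: 6×2522 − 117×128 = 156
Denominator: √[(15738 − 13689)(17268 − 16384)] = √[2049 × 884] = 1345.8514
r = 156 / 1345.8514 ≈ 0.116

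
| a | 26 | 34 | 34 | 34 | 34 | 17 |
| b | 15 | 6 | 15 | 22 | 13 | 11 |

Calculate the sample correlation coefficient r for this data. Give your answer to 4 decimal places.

0.1862

n = 6, Σa = 179, Σb = 82, Σa² = 5589, Σb² = 1260, Σab = 2481
nΣab − ΣaΣb = 14886 − 14678 = 208
nΣa² − (Σa)² = 33534 − 32041 = 1493; nΣb² − (Σb)² = 7560 − 6724 = 836
r = 208 / √(1493 × 836) = 208 / 1117.2054 ≈ 0.1862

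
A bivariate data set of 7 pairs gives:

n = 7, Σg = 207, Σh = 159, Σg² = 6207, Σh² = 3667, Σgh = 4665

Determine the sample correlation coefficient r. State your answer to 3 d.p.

-0.535

r = (nΣgh − ΣgΣh) / √[(nΣg² − (Σg)²)(nΣh² − (Σh)²)]
Numerator: 7×4665 − 207×159 = -258
Denominator: √[(43449 − 42849)(25669 − 25281)] = √[600 × 388] = 482.4935
r = -258 / 482.4935 ≈ -0.535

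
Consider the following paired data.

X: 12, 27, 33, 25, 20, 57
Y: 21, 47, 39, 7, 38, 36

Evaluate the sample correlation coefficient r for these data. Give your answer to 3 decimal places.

n = 6, ΣX = 174, ΣY = 188, ΣX² = 6236, ΣY² = 6960, ΣXY = 5795
nΣXY − ΣXΣY = 34770 − 32712 = 2058
nΣX² − (ΣX)² = 37416 − 30276 = 7140; nΣY² − (ΣY)² = 41760 − 35344 = 6416
r = 2058 / √(7140 × 6416) = 2058 / 6768.3262 ≈ 0.304

0.304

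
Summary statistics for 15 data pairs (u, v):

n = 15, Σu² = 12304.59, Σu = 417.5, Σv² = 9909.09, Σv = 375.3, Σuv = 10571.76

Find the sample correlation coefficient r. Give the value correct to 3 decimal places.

r = (nΣuv − ΣuΣv) / √[(nΣu² − (Σu)²)(nΣv² − (Σv)²)]
Numerator: 15×10571.76 − 417.5×375.3 = 1888.65
Denominator: √[(184568.85 − 174306.25)(148636.35 − 140850.09)] = √[10262.6 × 7786.26] = 8939.0867
r = 1888.65 / 8939.0867 ≈ 0.211

0.211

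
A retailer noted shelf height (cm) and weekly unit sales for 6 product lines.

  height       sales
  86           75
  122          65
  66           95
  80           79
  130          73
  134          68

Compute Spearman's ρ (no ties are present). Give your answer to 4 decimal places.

Rank height: 3, 4, 1, 2, 5, 6
Rank sales: 4, 1, 6, 5, 3, 2
d = rank(height) − rank(sales): -1, 3, -5, -3, 2, 4; Σd² = 64
ρ = 1 − 6Σd² / [n(n²−1)] = 1 − 6×64 / (6×35) = 1 − 384/210 ≈ -0.8286

-0.8286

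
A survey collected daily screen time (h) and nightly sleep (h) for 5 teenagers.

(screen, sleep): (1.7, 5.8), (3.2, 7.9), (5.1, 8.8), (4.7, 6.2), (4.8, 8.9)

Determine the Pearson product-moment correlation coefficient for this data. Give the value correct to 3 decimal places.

0.631

n = 5, Σx = 19.5, Σy = 37.6, Σx² = 84.27, Σy² = 291.14, Σxy = 151.88
nΣxy − ΣxΣy = 759.4 − 733.2 = 26.2
nΣx² − (Σx)² = 421.35 − 380.25 = 41.1; nΣy² − (Σy)² = 1455.7 − 1413.76 = 41.94
r = 26.2 / √(41.1 × 41.94) = 26.2 / 41.5179 ≈ 0.631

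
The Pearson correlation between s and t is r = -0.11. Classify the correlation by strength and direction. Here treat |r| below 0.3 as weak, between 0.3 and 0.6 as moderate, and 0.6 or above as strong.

r = -0.11 < 0 so the relationship is negative.
|r| = 0.11, which falls in the weak range.

weak negative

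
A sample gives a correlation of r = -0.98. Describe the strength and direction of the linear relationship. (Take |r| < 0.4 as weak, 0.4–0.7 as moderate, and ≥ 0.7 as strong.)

strong negative

r = -0.98 < 0 so the relationship is negative.
|r| = 0.98, which falls in the strong range.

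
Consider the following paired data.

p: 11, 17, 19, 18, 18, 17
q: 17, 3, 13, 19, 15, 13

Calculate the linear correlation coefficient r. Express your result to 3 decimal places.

n = 6, Σp = 100, Σq = 80, Σp² = 1708, Σq² = 1222, Σpq = 1318
nΣpq − ΣpΣq = 7908 − 8000 = -92
nΣp² − (Σp)² = 10248 − 10000 = 248; nΣq² − (Σq)² = 7332 − 6400 = 932
r = -92 / √(248 × 932) = -92 / 480.7661 ≈ -0.191

-0.191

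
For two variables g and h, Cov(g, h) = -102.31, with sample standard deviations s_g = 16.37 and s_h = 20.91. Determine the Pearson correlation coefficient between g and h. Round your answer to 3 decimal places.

r = Cov(g,h) / (s_g · s_h) = -102.31 / (16.37 × 20.91)
  = -102.31 / 342.2967 ≈ -0.299

-0.299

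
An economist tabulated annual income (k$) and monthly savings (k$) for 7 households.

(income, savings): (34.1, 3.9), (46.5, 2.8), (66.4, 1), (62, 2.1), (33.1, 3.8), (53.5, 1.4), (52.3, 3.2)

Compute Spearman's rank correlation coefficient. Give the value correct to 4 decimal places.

Rank income: 2, 3, 7, 6, 1, 5, 4
Rank savings: 7, 4, 1, 3, 6, 2, 5
d = rank(income) − rank(savings): -5, -1, 6, 3, -5, 3, -1; Σd² = 106
ρ = 1 − 6Σd² / [n(n²−1)] = 1 − 6×106 / (7×48) = 1 − 636/336 ≈ -0.8929

-0.8929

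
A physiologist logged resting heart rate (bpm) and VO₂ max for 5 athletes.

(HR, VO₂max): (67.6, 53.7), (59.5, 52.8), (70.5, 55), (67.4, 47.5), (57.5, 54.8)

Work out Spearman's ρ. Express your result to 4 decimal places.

Rank HR: 4, 2, 5, 3, 1
Rank VO₂max: 3, 2, 5, 1, 4
d = rank(HR) − rank(VO₂max): 1, 0, 0, 2, -3; Σd² = 14
ρ = 1 − 6Σd² / [n(n²−1)] = 1 − 6×14 / (5×24) = 1 − 84/120 ≈ 0.3000

0.3000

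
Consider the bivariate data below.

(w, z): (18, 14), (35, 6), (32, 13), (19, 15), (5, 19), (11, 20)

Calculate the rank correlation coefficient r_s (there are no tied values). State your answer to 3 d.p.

Rank w: 3, 6, 5, 4, 1, 2
Rank z: 3, 1, 2, 4, 5, 6
d = rank(w) − rank(z): 0, 5, 3, 0, -4, -4; Σd² = 66
ρ = 1 − 6Σd² / [n(n²−1)] = 1 − 6×66 / (6×35) = 1 − 396/210 ≈ -0.886

-0.886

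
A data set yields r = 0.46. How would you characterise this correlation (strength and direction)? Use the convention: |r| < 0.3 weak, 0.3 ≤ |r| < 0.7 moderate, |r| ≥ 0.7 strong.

r = 0.46 > 0 so the relationship is positive.
|r| = 0.46, which falls in the moderate range.

moderate positive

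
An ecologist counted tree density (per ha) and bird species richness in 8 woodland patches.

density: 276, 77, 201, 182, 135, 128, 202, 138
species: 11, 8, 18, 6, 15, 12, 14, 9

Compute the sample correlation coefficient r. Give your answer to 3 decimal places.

n = 8, Σx = 1339, Σy = 93, Σx² = 250087, Σy² = 1191, Σxy = 15993
nΣxy − ΣxΣy = 127944 − 124527 = 3417
nΣx² − (Σx)² = 2000696 − 1792921 = 207775; nΣy² − (Σy)² = 9528 − 8649 = 879
r = 3417 / √(207775 × 879) = 3417 / 13514.2231 ≈ 0.253

0.253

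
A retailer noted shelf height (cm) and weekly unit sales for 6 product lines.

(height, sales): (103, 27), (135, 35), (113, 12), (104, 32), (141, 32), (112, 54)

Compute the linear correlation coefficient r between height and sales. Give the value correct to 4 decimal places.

0.0860

n = 6, Σx = 708, Σy = 192, Σx² = 84844, Σy² = 7062, Σxy = 22750
nΣxy − ΣxΣy = 136500 − 135936 = 564
nΣx² − (Σx)² = 509064 − 501264 = 7800; nΣy² − (Σy)² = 42372 − 36864 = 5508
r = 564 / √(7800 × 5508) = 564 / 6554.5709 ≈ 0.0860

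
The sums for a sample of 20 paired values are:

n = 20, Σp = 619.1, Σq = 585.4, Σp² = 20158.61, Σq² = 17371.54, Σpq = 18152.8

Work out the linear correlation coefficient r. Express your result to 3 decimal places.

r = (nΣpq − ΣpΣq) / √[(nΣp² − (Σp)²)(nΣq² − (Σq)²)]
Numerator: 20×18152.8 − 619.1×585.4 = 634.86
Denominator: √[(403172.2 − 383284.81)(347430.8 − 342693.16)] = √[19887.39 × 4737.64] = 9706.6624
r = 634.86 / 9706.6624 ≈ 0.065

0.065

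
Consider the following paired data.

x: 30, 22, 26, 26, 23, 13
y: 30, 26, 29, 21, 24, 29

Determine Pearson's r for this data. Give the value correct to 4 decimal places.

n = 6, Σx = 140, Σy = 159, Σx² = 3434, Σy² = 4275, Σxy = 3701
nΣxy − ΣxΣy = 22206 − 22260 = -54
nΣx² − (Σx)² = 20604 − 19600 = 1004; nΣy² − (Σy)² = 25650 − 25281 = 369
r = -54 / √(1004 × 369) = -54 / 608.6674 ≈ -0.0887

-0.0887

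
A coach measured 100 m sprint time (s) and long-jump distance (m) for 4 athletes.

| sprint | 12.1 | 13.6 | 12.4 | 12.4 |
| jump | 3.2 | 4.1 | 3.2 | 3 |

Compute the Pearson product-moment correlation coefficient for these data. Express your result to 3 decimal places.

0.939

n = 4, Σx = 50.5, Σy = 13.5, Σx² = 638.89, Σy² = 46.29, Σxy = 171.36
nΣxy − ΣxΣy = 685.44 − 681.75 = 3.69
nΣx² − (Σx)² = 2555.56 − 2550.25 = 5.31; nΣy² − (Σy)² = 185.16 − 182.25 = 2.91
r = 3.69 / √(5.31 × 2.91) = 3.69 / 3.9309 ≈ 0.939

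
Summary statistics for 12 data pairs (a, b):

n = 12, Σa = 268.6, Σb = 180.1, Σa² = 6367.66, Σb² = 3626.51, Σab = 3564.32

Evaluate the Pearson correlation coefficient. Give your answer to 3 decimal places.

r = (nΣab − ΣaΣb) / √[(nΣa² − (Σa)²)(nΣb² − (Σb)²)]
Numerator: 12×3564.32 − 268.6×180.1 = -5603.02
Denominator: √[(76411.92 − 72145.96)(43518.12 − 32436.01)] = √[4265.96 × 11082.11] = 6875.7427
r = -5603.02 / 6875.7427 ≈ -0.815

-0.815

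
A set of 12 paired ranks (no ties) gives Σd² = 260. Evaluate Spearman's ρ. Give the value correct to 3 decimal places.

0.091

ρ = 1 − 6Σd² / [n(n²−1)] = 1 − 6×260 / (12×143)
  = 1 − 1560/1716 = 1 − 0.9091 ≈ 0.091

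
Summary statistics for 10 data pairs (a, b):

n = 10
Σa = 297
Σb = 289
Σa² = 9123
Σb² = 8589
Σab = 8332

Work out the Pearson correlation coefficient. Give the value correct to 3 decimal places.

-0.939

r = (nΣab − ΣaΣb) / √[(nΣa² − (Σa)²)(nΣb² − (Σb)²)]
Numerator: 10×8332 − 297×289 = -2513
Denominator: √[(91230 − 88209)(85890 − 83521)] = √[3021 × 2369] = 2675.2101
r = -2513 / 2675.2101 ≈ -0.939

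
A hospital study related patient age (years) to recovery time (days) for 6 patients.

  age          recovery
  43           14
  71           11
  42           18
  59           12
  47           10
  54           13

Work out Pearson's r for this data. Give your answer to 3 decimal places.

-0.566

n = 6, Σx = 316, Σy = 78, Σx² = 17260, Σy² = 1054, Σxy = 4019
nΣxy − ΣxΣy = 24114 − 24648 = -534
nΣx² − (Σx)² = 103560 − 99856 = 3704; nΣy² − (Σy)² = 6324 − 6084 = 240
r = -534 / √(3704 × 240) = -534 / 942.8468 ≈ -0.566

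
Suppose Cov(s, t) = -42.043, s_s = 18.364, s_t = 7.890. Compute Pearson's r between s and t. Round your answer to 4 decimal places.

-0.2902

r = Cov(s,t) / (s_s · s_t) = -42.043 / (18.364 × 7.890)
  = -42.043 / 144.8920 ≈ -0.2902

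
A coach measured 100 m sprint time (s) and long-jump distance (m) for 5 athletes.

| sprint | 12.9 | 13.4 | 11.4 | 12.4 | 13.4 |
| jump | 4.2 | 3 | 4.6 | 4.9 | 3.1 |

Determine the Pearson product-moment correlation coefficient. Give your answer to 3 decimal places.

-0.806

n = 5, Σx = 63.5, Σy = 19.8, Σx² = 809.25, Σy² = 81.42, Σxy = 249.12
nΣxy − ΣxΣy = 1245.6 − 1257.3 = -11.7
nΣx² − (Σx)² = 4046.25 − 4032.25 = 14; nΣy² − (Σy)² = 407.1 − 392.04 = 15.06
r = -11.7 / √(14 × 15.06) = -11.7 / 14.5203 ≈ -0.806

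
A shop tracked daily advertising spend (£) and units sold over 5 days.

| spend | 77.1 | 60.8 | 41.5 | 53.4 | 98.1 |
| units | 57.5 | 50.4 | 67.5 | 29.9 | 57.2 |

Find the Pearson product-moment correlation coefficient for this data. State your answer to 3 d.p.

0.109

n = 5, Σx = 330.9, Σy = 262.5, Σx² = 23838.47, Σy² = 14568.51, Σxy = 17506.8
nΣxy − ΣxΣy = 87534 − 86861.25 = 672.75
nΣx² − (Σx)² = 119192.35 − 109494.81 = 9697.54; nΣy² − (Σy)² = 72842.55 − 68906.25 = 3936.3
r = 672.75 / √(9697.54 × 3936.3) = 672.75 / 6178.3838 ≈ 0.109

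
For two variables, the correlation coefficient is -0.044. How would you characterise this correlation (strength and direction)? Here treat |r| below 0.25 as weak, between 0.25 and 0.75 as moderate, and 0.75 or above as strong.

r = -0.044 < 0 so the relationship is negative.
|r| = 0.044, which falls in the weak range.

weak negative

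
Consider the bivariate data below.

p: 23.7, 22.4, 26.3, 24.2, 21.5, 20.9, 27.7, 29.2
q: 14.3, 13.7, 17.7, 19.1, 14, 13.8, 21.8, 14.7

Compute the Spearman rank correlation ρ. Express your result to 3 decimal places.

Rank p: 4, 3, 6, 5, 2, 1, 7, 8
Rank q: 4, 1, 6, 7, 3, 2, 8, 5
d = rank(p) − rank(q): 0, 2, 0, -2, -1, -1, -1, 3; Σd² = 20
ρ = 1 − 6Σd² / [n(n²−1)] = 1 − 6×20 / (8×63) = 1 − 120/504 ≈ 0.762

0.762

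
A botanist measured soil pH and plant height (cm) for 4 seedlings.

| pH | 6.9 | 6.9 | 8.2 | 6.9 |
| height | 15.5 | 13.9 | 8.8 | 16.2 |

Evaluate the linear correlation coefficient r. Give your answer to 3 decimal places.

n = 4, Σx = 28.9, Σy = 54.4, Σx² = 210.07, Σy² = 773.34, Σxy = 386.8
nΣxy − ΣxΣy = 1547.2 − 1572.16 = -24.96
nΣx² − (Σx)² = 840.28 − 835.21 = 5.07; nΣy² − (Σy)² = 3093.36 − 2959.36 = 134
r = -24.96 / √(5.07 × 134) = -24.96 / 26.0649 ≈ -0.958

-0.958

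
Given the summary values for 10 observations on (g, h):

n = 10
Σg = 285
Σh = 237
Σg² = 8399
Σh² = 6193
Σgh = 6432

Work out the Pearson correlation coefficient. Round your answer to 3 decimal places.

-0.808

r = (nΣgh − ΣgΣh) / √[(nΣg² − (Σg)²)(nΣh² − (Σh)²)]
Numerator: 10×6432 − 285×237 = -3225
Denominator: √[(83990 − 81225)(61930 − 56169)] = √[2765 × 5761] = 3991.1358
r = -3225 / 3991.1358 ≈ -0.808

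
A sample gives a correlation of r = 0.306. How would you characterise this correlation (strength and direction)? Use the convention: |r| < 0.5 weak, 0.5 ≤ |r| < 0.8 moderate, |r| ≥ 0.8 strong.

weak positive

r = 0.306 > 0 so the relationship is positive.
|r| = 0.306, which falls in the weak range.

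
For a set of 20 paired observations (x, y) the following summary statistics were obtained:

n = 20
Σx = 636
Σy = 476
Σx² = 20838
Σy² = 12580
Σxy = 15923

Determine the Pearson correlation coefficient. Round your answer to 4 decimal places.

0.8976

r = (nΣxy − ΣxΣy) / √[(nΣx² − (Σx)²)(nΣy² − (Σy)²)]
Numerator: 20×15923 − 636×476 = 15724
Denominator: √[(416760 − 404496)(251600 − 226576)] = √[12264 × 25024] = 17518.3999
r = 15724 / 17518.3999 ≈ 0.8976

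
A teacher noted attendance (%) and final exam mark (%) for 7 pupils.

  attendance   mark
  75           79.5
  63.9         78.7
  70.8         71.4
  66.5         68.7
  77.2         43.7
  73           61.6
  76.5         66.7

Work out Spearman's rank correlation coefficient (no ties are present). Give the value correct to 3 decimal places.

-0.536

Rank attendance: 5, 1, 3, 2, 7, 4, 6
Rank mark: 7, 6, 5, 4, 1, 2, 3
d = rank(attendance) − rank(mark): -2, -5, -2, -2, 6, 2, 3; Σd² = 86
ρ = 1 − 6Σd² / [n(n²−1)] = 1 − 6×86 / (7×48) = 1 − 516/336 ≈ -0.536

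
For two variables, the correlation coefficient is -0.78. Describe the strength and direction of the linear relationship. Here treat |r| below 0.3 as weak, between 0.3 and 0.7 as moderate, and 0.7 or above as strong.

r = -0.78 < 0 so the relationship is negative.
|r| = 0.78, which falls in the strong range.

strong negative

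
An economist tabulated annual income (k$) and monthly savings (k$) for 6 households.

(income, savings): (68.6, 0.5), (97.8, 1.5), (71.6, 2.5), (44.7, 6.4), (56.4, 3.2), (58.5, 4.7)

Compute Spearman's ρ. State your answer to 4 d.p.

Rank income: 4, 6, 5, 1, 2, 3
Rank savings: 1, 2, 3, 6, 4, 5
d = rank(income) − rank(savings): 3, 4, 2, -5, -2, -2; Σd² = 62
ρ = 1 − 6Σd² / [n(n²−1)] = 1 − 6×62 / (6×35) = 1 − 372/210 ≈ -0.7714

-0.7714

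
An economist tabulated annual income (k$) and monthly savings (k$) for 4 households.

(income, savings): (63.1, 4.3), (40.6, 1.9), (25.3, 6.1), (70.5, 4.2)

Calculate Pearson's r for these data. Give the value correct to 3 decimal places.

n = 4, Σx = 199.5, Σy = 16.5, Σx² = 11240.31, Σy² = 76.95, Σxy = 798.9
nΣxy − ΣxΣy = 3195.6 − 3291.75 = -96.15
nΣx² − (Σx)² = 44961.24 − 39800.25 = 5160.99; nΣy² − (Σy)² = 307.8 − 272.25 = 35.55
r = -96.15 / √(5160.99 × 35.55) = -96.15 / 428.3377 ≈ -0.224

-0.224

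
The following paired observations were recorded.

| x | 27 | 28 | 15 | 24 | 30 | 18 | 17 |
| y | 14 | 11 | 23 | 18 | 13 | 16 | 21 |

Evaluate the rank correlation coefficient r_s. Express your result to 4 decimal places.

-0.9286

Rank x: 5, 6, 1, 4, 7, 3, 2
Rank y: 3, 1, 7, 5, 2, 4, 6
d = rank(x) − rank(y): 2, 5, -6, -1, 5, -1, -4; Σd² = 108
ρ = 1 − 6Σd² / [n(n²−1)] = 1 − 6×108 / (7×48) = 1 − 648/336 ≈ -0.9286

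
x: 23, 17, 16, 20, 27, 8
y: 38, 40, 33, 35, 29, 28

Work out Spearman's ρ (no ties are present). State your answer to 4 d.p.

0.2571

Rank x: 5, 3, 2, 4, 6, 1
Rank y: 5, 6, 3, 4, 2, 1
d = rank(x) − rank(y): 0, -3, -1, 0, 4, 0; Σd² = 26
ρ = 1 − 6Σd² / [n(n²−1)] = 1 − 6×26 / (6×35) = 1 − 156/210 ≈ 0.2571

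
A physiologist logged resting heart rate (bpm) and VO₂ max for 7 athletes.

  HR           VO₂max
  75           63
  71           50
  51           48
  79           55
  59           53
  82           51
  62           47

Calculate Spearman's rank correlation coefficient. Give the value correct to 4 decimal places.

Rank HR: 5, 4, 1, 6, 2, 7, 3
Rank VO₂max: 7, 3, 2, 6, 5, 4, 1
d = rank(HR) − rank(VO₂max): -2, 1, -1, 0, -3, 3, 2; Σd² = 28
ρ = 1 − 6Σd² / [n(n²−1)] = 1 − 6×28 / (7×48) = 1 − 168/336 ≈ 0.5000

0.5000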